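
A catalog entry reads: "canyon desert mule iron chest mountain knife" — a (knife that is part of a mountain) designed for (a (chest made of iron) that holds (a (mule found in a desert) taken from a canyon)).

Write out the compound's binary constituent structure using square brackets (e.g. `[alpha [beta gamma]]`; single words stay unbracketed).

[[[canyon [desert mule]] [iron chest]] [mountain knife]]

The outermost head in the paraphrase is "knife" (specifically "mountain knife"), modified by "canyon desert mule iron chest".
Inside "canyon desert mule iron chest": head "chest" (specifically "iron chest"), modifier "canyon desert mule".
Inside "canyon desert mule": head "mule" (specifically "desert mule"), modifier "canyon".
Inside "desert mule": head "mule", modifier "desert".
Inside "iron chest": head "chest", modifier "iron".
Inside "mountain knife": head "knife", modifier "mountain".
So the structure is [[[canyon [desert mule]] [iron chest]] [mountain knife]].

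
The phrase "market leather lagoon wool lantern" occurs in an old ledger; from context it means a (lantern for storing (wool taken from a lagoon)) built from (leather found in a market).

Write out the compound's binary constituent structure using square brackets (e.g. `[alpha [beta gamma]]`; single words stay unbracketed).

[[market leather] [[lagoon wool] lantern]]

Whole compound: head "lantern" (specifically "lagoon wool lantern"), modifier "market leather".
Inside "market leather": head "leather", modifier "market".
Inside "lagoon wool lantern": head "lantern", modifier "lagoon wool".
Inside "lagoon wool": head "wool", modifier "lagoon".
Assembled: [[market leather] [[lagoon wool] lantern]].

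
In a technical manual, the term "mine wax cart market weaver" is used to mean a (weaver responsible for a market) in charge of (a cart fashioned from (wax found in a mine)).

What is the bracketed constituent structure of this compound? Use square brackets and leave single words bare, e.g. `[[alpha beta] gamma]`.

[[[mine wax] cart] [market weaver]]

At the top level: head "weaver" (specifically "market weaver"); modifier "mine wax cart".
Inside "mine wax cart": head "cart", modifier "mine wax".
Inside "mine wax": head "wax", modifier "mine".
Inside "market weaver": head "weaver", modifier "market".
So the structure is [[[mine wax] cart] [market weaver]].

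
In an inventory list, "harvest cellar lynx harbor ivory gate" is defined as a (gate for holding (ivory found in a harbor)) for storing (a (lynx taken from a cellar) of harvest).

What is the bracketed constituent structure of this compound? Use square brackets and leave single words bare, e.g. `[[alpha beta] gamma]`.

[[harvest [cellar lynx]] [[harbor ivory] gate]]

At the top level: head "gate" (specifically "harbor ivory gate"); modifier "harvest cellar lynx".
Within "harvest cellar lynx", the head is "lynx" (specifically "cellar lynx") and the modifier is "harvest".
Within "cellar lynx", the head is "lynx" and the modifier is "cellar".
Within "harbor ivory gate", the head is "gate" and the modifier is "harbor ivory".
Within "harbor ivory", the head is "ivory" and the modifier is "harbor".
So the structure is [[harvest [cellar lynx]] [[harbor ivory] gate]].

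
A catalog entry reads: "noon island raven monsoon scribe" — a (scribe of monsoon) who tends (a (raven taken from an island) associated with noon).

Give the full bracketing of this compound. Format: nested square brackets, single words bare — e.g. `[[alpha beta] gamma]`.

[[noon [island raven]] [monsoon scribe]]

The outermost head in the paraphrase is "scribe" (specifically "monsoon scribe"), modified by "noon island raven".
"noon island raven" → head "raven" (specifically "island raven"), modifier "noon".
"island raven" → head "raven", modifier "island".
"monsoon scribe" → head "scribe", modifier "monsoon".
Putting it together: [[noon [island raven]] [monsoon scribe]].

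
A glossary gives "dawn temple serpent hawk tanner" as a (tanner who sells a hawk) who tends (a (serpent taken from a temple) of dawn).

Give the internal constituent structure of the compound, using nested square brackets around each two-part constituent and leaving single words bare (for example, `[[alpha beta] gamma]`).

[[dawn [temple serpent]] [hawk tanner]]

Whole compound: head "tanner" (specifically "hawk tanner"), modifier "dawn temple serpent".
"dawn temple serpent" → head "serpent" (specifically "temple serpent"), modifier "dawn".
"temple serpent" → head "serpent", modifier "temple".
"hawk tanner" → head "tanner", modifier "hawk".
So the structure is [[dawn [temple serpent]] [hawk tanner]].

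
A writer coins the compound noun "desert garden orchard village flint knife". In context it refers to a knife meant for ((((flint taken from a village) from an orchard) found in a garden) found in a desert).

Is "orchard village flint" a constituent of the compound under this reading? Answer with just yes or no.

The paraphrase groups the words so that "orchard village flint" is one unit: it corresponds to a single parenthesized sub-phrase.
The full structure is [[desert [garden [orchard [village flint]]]] knife], in which [orchard village flint] is a constituent.

yes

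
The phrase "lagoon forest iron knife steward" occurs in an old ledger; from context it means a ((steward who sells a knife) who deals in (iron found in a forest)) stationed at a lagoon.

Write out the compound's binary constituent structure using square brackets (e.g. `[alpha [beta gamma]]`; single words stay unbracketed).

Whole compound: head "steward" (specifically "forest iron knife steward"), modifier "lagoon".
Inside "forest iron knife steward": head "steward" (specifically "knife steward"), modifier "forest iron".
Inside "forest iron": head "iron", modifier "forest".
Inside "knife steward": head "steward", modifier "knife".
Putting it together: [lagoon [[forest iron] [knife steward]]].

[lagoon [[forest iron] [knife steward]]]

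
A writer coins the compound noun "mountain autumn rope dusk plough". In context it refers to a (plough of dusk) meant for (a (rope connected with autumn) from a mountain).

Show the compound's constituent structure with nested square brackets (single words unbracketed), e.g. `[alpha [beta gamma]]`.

Whole compound: head "plough" (specifically "dusk plough"), modifier "mountain autumn rope".
"mountain autumn rope" → head "rope" (specifically "autumn rope"), modifier "mountain".
"autumn rope" → head "rope", modifier "autumn".
"dusk plough" → head "plough", modifier "dusk".
So the structure is [[mountain [autumn rope]] [dusk plough]].

[[mountain [autumn rope]] [dusk plough]]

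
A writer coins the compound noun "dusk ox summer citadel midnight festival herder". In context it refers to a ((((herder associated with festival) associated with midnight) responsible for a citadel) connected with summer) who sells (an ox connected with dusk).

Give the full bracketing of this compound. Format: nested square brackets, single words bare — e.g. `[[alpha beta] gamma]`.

Whole compound: head "herder" (specifically "summer citadel midnight festival herder"), modifier "dusk ox".
"dusk ox" → head "ox", modifier "dusk".
"summer citadel midnight festival herder" → head "herder" (specifically "citadel midnight festival herder"), modifier "summer".
"citadel midnight festival herder" → head "herder" (specifically "midnight festival herder"), modifier "citadel".
"midnight festival herder" → head "herder" (specifically "festival herder"), modifier "midnight".
"festival herder" → head "herder", modifier "festival".
So the structure is [[dusk ox] [summer [citadel [midnight [festival herder]]]]].

[[dusk ox] [summer [citadel [midnight [festival herder]]]]]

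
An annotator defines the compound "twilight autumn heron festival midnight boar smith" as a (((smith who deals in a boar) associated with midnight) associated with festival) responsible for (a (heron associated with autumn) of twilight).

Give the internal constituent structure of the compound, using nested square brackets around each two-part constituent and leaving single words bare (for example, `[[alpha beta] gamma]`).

The outermost head in the paraphrase is "smith" (specifically "festival midnight boar smith"), modified by "twilight autumn heron".
Inside "twilight autumn heron": head "heron" (specifically "autumn heron"), modifier "twilight".
Inside "autumn heron": head "heron", modifier "autumn".
Inside "festival midnight boar smith": head "smith" (specifically "midnight boar smith"), modifier "festival".
Inside "midnight boar smith": head "smith" (specifically "boar smith"), modifier "midnight".
Inside "boar smith": head "smith", modifier "boar".
So the structure is [[twilight [autumn heron]] [festival [midnight [boar smith]]]].

[[twilight [autumn heron]] [festival [midnight [boar smith]]]]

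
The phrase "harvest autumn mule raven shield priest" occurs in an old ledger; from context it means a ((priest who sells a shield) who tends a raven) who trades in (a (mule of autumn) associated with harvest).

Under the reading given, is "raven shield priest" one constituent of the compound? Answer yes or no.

The paraphrase groups the words so that "raven shield priest" is one unit: it corresponds to a single parenthesized sub-phrase.
The full structure is [[harvest [autumn mule]] [raven [shield priest]]], in which [raven shield priest] is a constituent.

yes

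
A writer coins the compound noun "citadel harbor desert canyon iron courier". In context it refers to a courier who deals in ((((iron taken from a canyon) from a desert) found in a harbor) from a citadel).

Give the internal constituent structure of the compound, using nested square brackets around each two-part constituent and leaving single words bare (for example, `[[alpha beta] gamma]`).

[[citadel [harbor [desert [canyon iron]]]] courier]

Overall it is a kind of courier; the modifier is "citadel harbor desert canyon iron".
"citadel harbor desert canyon iron" → head "iron" (specifically "harbor desert canyon iron"), modifier "citadel".
"harbor desert canyon iron" → head "iron" (specifically "desert canyon iron"), modifier "harbor".
"desert canyon iron" → head "iron" (specifically "canyon iron"), modifier "desert".
"canyon iron" → head "iron", modifier "canyon".
Putting it together: [[citadel [harbor [desert [canyon iron]]]] courier].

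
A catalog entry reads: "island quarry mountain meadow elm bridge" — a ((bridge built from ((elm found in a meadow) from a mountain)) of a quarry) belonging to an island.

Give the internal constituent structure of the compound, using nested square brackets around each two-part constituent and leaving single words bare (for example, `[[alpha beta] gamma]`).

Whole compound: head "bridge" (specifically "quarry mountain meadow elm bridge"), modifier "island".
"quarry mountain meadow elm bridge" → head "bridge" (specifically "mountain meadow elm bridge"), modifier "quarry".
"mountain meadow elm bridge" → head "bridge", modifier "mountain meadow elm".
"mountain meadow elm" → head "elm" (specifically "meadow elm"), modifier "mountain".
"meadow elm" → head "elm", modifier "meadow".
Putting it together: [island [quarry [[mountain [meadow elm]] bridge]]].

[island [quarry [[mountain [meadow elm]] bridge]]]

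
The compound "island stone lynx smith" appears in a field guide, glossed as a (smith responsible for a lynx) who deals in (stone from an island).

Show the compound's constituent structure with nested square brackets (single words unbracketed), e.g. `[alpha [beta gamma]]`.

Whole compound: head "smith" (specifically "lynx smith"), modifier "island stone".
"island stone" → head "stone", modifier "island".
"lynx smith" → head "smith", modifier "lynx".
Putting it together: [[island stone] [lynx smith]].

[[island stone] [lynx smith]]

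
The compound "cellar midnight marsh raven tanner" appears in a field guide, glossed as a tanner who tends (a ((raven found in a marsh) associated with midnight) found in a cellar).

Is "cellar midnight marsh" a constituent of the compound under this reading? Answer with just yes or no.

The top-level split is [cellar midnight marsh raven] [tanner]; the full structure is [[cellar [midnight [marsh raven]]] tanner].
"cellar midnight marsh" straddles a constituent boundary, so it is not a single unit.

no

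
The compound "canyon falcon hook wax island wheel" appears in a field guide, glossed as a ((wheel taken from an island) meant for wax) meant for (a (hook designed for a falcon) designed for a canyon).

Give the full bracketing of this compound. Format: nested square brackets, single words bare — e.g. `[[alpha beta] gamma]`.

Overall it is a kind of wheel (specifically "wax island wheel"); the modifier is "canyon falcon hook".
Inside "canyon falcon hook": head "hook" (specifically "falcon hook"), modifier "canyon".
Inside "falcon hook": head "hook", modifier "falcon".
Inside "wax island wheel": head "wheel" (specifically "island wheel"), modifier "wax".
Inside "island wheel": head "wheel", modifier "island".
So the structure is [[canyon [falcon hook]] [wax [island wheel]]].

[[canyon [falcon hook]] [wax [island wheel]]]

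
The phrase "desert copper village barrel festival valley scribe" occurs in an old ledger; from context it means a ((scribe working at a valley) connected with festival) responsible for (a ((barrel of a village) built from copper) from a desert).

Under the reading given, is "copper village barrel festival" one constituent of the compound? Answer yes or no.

no

The top-level split is [desert copper village barrel] [festival valley scribe]; the full structure is [[desert [copper [village barrel]]] [festival [valley scribe]]].
"copper village barrel festival" straddles a constituent boundary, so it is not a single unit.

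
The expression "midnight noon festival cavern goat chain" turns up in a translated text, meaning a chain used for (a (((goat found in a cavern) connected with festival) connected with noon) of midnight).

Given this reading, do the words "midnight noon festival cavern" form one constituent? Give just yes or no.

The top-level split is [midnight noon festival cavern goat] [chain]; the full structure is [[midnight [noon [festival [cavern goat]]]] chain].
"midnight noon festival cavern" straddles a constituent boundary, so it is not a single unit.

no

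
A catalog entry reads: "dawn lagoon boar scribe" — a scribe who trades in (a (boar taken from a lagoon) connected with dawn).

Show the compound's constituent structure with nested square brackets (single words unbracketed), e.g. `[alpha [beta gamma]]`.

Overall it is a kind of scribe; the modifier is "dawn lagoon boar".
Within "dawn lagoon boar", the head is "boar" (specifically "lagoon boar") and the modifier is "dawn".
Within "lagoon boar", the head is "boar" and the modifier is "lagoon".
Assembled: [[dawn [lagoon boar]] scribe].

[[dawn [lagoon boar]] scribe]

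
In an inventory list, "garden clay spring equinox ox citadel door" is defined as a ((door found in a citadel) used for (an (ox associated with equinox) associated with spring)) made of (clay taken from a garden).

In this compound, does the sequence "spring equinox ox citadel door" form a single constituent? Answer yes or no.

yes

The paraphrase groups the words so that "spring equinox ox citadel door" is one unit: it corresponds to a single parenthesized sub-phrase.
The full structure is [[garden clay] [[spring [equinox ox]] [citadel door]]], in which [spring equinox ox citadel door] is a constituent.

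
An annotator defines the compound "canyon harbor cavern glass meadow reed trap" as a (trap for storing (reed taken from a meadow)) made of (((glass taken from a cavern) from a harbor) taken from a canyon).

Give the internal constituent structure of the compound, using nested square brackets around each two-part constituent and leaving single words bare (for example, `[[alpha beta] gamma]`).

[[canyon [harbor [cavern glass]]] [[meadow reed] trap]]

The outermost head in the paraphrase is "trap" (specifically "meadow reed trap"), modified by "canyon harbor cavern glass".
"canyon harbor cavern glass" → head "glass" (specifically "harbor cavern glass"), modifier "canyon".
"harbor cavern glass" → head "glass" (specifically "cavern glass"), modifier "harbor".
"cavern glass" → head "glass", modifier "cavern".
"meadow reed trap" → head "trap", modifier "meadow reed".
"meadow reed" → head "reed", modifier "meadow".
Assembled: [[canyon [harbor [cavern glass]]] [[meadow reed] trap]].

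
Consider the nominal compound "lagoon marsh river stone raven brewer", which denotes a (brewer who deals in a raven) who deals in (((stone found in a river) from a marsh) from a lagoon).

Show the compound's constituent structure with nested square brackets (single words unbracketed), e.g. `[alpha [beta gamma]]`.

[[lagoon [marsh [river stone]]] [raven brewer]]

Whole compound: head "brewer" (specifically "raven brewer"), modifier "lagoon marsh river stone".
Inside "lagoon marsh river stone": head "stone" (specifically "marsh river stone"), modifier "lagoon".
Inside "marsh river stone": head "stone" (specifically "river stone"), modifier "marsh".
Inside "river stone": head "stone", modifier "river".
Inside "raven brewer": head "brewer", modifier "raven".
Putting it together: [[lagoon [marsh [river stone]]] [raven brewer]].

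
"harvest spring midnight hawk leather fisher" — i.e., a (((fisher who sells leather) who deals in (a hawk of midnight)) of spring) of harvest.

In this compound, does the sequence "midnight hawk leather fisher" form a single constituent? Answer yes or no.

The paraphrase groups the words so that "midnight hawk leather fisher" is one unit: it corresponds to a single parenthesized sub-phrase.
The full structure is [harvest [spring [[midnight hawk] [leather fisher]]]], in which [midnight hawk leather fisher] is a constituent.

yes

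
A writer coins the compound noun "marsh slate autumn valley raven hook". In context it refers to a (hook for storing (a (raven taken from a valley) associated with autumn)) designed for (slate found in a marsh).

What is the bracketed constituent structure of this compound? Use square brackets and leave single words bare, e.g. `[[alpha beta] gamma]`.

[[marsh slate] [[autumn [valley raven]] hook]]

Overall it is a kind of hook (specifically "autumn valley raven hook"); the modifier is "marsh slate".
"marsh slate" → head "slate", modifier "marsh".
"autumn valley raven hook" → head "hook", modifier "autumn valley raven".
"autumn valley raven" → head "raven" (specifically "valley raven"), modifier "autumn".
"valley raven" → head "raven", modifier "valley".
Assembled: [[marsh slate] [[autumn [valley raven]] hook]].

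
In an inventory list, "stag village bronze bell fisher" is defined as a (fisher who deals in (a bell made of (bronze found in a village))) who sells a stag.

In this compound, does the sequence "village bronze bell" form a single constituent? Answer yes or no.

The paraphrase groups the words so that "village bronze bell" is one unit: it corresponds to a single parenthesized sub-phrase.
The full structure is [stag [[[village bronze] bell] fisher]], in which [village bronze bell] is a constituent.

yes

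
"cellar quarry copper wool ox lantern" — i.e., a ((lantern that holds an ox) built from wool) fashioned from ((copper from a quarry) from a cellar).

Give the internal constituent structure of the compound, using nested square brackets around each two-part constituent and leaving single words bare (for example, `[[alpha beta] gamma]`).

[[cellar [quarry copper]] [wool [ox lantern]]]

The outermost head in the paraphrase is "lantern" (specifically "wool ox lantern"), modified by "cellar quarry copper".
"cellar quarry copper" → head "copper" (specifically "quarry copper"), modifier "cellar".
"quarry copper" → head "copper", modifier "quarry".
"wool ox lantern" → head "lantern" (specifically "ox lantern"), modifier "wool".
"ox lantern" → head "lantern", modifier "ox".
Putting it together: [[cellar [quarry copper]] [wool [ox lantern]]].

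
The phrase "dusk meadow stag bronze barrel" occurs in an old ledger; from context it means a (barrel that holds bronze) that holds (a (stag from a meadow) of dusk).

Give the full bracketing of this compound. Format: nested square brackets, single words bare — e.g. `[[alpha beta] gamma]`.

At the top level: head "barrel" (specifically "bronze barrel"); modifier "dusk meadow stag".
Within "dusk meadow stag", the head is "stag" (specifically "meadow stag") and the modifier is "dusk".
Within "meadow stag", the head is "stag" and the modifier is "meadow".
Within "bronze barrel", the head is "barrel" and the modifier is "bronze".
Putting it together: [[dusk [meadow stag]] [bronze barrel]].

[[dusk [meadow stag]] [bronze barrel]]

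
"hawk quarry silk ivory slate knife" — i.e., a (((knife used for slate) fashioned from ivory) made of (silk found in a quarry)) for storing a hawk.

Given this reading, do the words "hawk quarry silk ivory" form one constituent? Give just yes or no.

no

The top-level split is [hawk] [quarry silk ivory slate knife]; the full structure is [hawk [[quarry silk] [ivory [slate knife]]]].
"hawk quarry silk ivory" straddles a constituent boundary, so it is not a single unit.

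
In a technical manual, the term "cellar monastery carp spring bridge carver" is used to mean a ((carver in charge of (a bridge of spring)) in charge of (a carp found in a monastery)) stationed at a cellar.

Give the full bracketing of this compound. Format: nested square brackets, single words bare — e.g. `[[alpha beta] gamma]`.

Whole compound: head "carver" (specifically "monastery carp spring bridge carver"), modifier "cellar".
Within "monastery carp spring bridge carver", the head is "carver" (specifically "spring bridge carver") and the modifier is "monastery carp".
Within "monastery carp", the head is "carp" and the modifier is "monastery".
Within "spring bridge carver", the head is "carver" and the modifier is "spring bridge".
Within "spring bridge", the head is "bridge" and the modifier is "spring".
Putting it together: [cellar [[monastery carp] [[spring bridge] carver]]].

[cellar [[monastery carp] [[spring bridge] carver]]]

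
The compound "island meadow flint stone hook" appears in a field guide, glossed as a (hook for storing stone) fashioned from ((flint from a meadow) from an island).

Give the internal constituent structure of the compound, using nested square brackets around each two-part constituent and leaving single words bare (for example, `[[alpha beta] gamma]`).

Overall it is a kind of hook (specifically "stone hook"); the modifier is "island meadow flint".
Within "island meadow flint", the head is "flint" (specifically "meadow flint") and the modifier is "island".
Within "meadow flint", the head is "flint" and the modifier is "meadow".
Within "stone hook", the head is "hook" and the modifier is "stone".
So the structure is [[island [meadow flint]] [stone hook]].

[[island [meadow flint]] [stone hook]]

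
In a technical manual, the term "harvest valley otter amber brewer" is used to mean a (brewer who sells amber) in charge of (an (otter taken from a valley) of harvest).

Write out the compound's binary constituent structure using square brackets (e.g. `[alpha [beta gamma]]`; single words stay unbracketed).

At the top level: head "brewer" (specifically "amber brewer"); modifier "harvest valley otter".
"harvest valley otter" → head "otter" (specifically "valley otter"), modifier "harvest".
"valley otter" → head "otter", modifier "valley".
"amber brewer" → head "brewer", modifier "amber".
So the structure is [[harvest [valley otter]] [amber brewer]].

[[harvest [valley otter]] [amber brewer]]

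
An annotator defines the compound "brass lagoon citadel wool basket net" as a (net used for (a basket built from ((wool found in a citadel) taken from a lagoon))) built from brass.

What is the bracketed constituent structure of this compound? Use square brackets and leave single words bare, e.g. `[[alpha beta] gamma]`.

Overall it is a kind of net (specifically "lagoon citadel wool basket net"); the modifier is "brass".
Inside "lagoon citadel wool basket net": head "net", modifier "lagoon citadel wool basket".
Inside "lagoon citadel wool basket": head "basket", modifier "lagoon citadel wool".
Inside "lagoon citadel wool": head "wool" (specifically "citadel wool"), modifier "lagoon".
Inside "citadel wool": head "wool", modifier "citadel".
Putting it together: [brass [[[lagoon [citadel wool]] basket] net]].

[brass [[[lagoon [citadel wool]] basket] net]]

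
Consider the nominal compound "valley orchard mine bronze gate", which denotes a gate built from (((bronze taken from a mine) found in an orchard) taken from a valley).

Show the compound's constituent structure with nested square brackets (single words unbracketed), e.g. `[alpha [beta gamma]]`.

The outermost head in the paraphrase is "gate", modified by "valley orchard mine bronze".
Inside "valley orchard mine bronze": head "bronze" (specifically "orchard mine bronze"), modifier "valley".
Inside "orchard mine bronze": head "bronze" (specifically "mine bronze"), modifier "orchard".
Inside "mine bronze": head "bronze", modifier "mine".
Putting it together: [[valley [orchard [mine bronze]]] gate].

[[valley [orchard [mine bronze]]] gate]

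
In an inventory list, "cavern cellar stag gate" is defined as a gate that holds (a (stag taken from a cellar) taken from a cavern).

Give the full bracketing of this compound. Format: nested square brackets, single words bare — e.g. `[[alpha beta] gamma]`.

Overall it is a kind of gate; the modifier is "cavern cellar stag".
Inside "cavern cellar stag": head "stag" (specifically "cellar stag"), modifier "cavern".
Inside "cellar stag": head "stag", modifier "cellar".
Putting it together: [[cavern [cellar stag]] gate].

[[cavern [cellar stag]] gate]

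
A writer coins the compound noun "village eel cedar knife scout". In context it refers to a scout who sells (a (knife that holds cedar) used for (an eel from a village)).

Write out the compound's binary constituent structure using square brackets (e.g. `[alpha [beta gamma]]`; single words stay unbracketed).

[[[village eel] [cedar knife]] scout]

At the top level: head "scout"; modifier "village eel cedar knife".
"village eel cedar knife" → head "knife" (specifically "cedar knife"), modifier "village eel".
"village eel" → head "eel", modifier "village".
"cedar knife" → head "knife", modifier "cedar".
So the structure is [[[village eel] [cedar knife]] scout].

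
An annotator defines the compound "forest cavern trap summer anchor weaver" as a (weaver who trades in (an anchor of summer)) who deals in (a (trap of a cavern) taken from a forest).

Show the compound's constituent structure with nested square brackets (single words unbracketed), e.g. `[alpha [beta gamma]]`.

At the top level: head "weaver" (specifically "summer anchor weaver"); modifier "forest cavern trap".
Inside "forest cavern trap": head "trap" (specifically "cavern trap"), modifier "forest".
Inside "cavern trap": head "trap", modifier "cavern".
Inside "summer anchor weaver": head "weaver", modifier "summer anchor".
Inside "summer anchor": head "anchor", modifier "summer".
Assembled: [[forest [cavern trap]] [[summer anchor] weaver]].

[[forest [cavern trap]] [[summer anchor] weaver]]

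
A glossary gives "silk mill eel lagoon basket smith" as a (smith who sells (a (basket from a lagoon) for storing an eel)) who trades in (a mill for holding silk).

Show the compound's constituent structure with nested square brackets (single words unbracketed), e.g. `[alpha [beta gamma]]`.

At the top level: head "smith" (specifically "eel lagoon basket smith"); modifier "silk mill".
"silk mill" → head "mill", modifier "silk".
"eel lagoon basket smith" → head "smith", modifier "eel lagoon basket".
"eel lagoon basket" → head "basket" (specifically "lagoon basket"), modifier "eel".
"lagoon basket" → head "basket", modifier "lagoon".
So the structure is [[silk mill] [[eel [lagoon basket]] smith]].

[[silk mill] [[eel [lagoon basket]] smith]]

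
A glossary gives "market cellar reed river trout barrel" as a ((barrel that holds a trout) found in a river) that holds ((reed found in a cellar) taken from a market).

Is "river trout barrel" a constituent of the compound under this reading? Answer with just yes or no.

yes

The paraphrase groups the words so that "river trout barrel" is one unit: it corresponds to a single parenthesized sub-phrase.
The full structure is [[market [cellar reed]] [river [trout barrel]]], in which [river trout barrel] is a constituent.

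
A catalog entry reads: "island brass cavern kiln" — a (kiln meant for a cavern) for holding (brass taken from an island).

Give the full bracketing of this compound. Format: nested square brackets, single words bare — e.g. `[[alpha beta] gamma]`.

[[island brass] [cavern kiln]]

The outermost head in the paraphrase is "kiln" (specifically "cavern kiln"), modified by "island brass".
Within "island brass", the head is "brass" and the modifier is "island".
Within "cavern kiln", the head is "kiln" and the modifier is "cavern".
Putting it together: [[island brass] [cavern kiln]].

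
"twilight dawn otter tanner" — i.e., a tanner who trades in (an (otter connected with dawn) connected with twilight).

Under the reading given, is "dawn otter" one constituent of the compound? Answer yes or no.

The paraphrase groups the words so that "dawn otter" is one unit: it corresponds to a single parenthesized sub-phrase.
The full structure is [[twilight [dawn otter]] tanner], in which [dawn otter] is a constituent.

yes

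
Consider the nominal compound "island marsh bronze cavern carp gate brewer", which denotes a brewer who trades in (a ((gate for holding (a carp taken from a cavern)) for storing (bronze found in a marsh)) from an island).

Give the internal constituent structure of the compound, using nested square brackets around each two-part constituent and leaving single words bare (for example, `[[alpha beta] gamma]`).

Overall it is a kind of brewer; the modifier is "island marsh bronze cavern carp gate".
"island marsh bronze cavern carp gate" → head "gate" (specifically "marsh bronze cavern carp gate"), modifier "island".
"marsh bronze cavern carp gate" → head "gate" (specifically "cavern carp gate"), modifier "marsh bronze".
"marsh bronze" → head "bronze", modifier "marsh".
"cavern carp gate" → head "gate", modifier "cavern carp".
"cavern carp" → head "carp", modifier "cavern".
Putting it together: [[island [[marsh bronze] [[cavern carp] gate]]] brewer].

[[island [[marsh bronze] [[cavern carp] gate]]] brewer]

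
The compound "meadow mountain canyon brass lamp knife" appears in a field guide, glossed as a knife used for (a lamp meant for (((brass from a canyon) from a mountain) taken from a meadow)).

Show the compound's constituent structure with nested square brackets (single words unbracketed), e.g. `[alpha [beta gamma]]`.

[[[meadow [mountain [canyon brass]]] lamp] knife]

At the top level: head "knife"; modifier "meadow mountain canyon brass lamp".
Inside "meadow mountain canyon brass lamp": head "lamp", modifier "meadow mountain canyon brass".
Inside "meadow mountain canyon brass": head "brass" (specifically "mountain canyon brass"), modifier "meadow".
Inside "mountain canyon brass": head "brass" (specifically "canyon brass"), modifier "mountain".
Inside "canyon brass": head "brass", modifier "canyon".
So the structure is [[[meadow [mountain [canyon brass]]] lamp] knife].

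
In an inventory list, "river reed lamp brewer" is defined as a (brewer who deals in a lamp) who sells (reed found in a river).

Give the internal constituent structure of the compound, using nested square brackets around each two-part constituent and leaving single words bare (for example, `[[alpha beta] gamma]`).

Overall it is a kind of brewer (specifically "lamp brewer"); the modifier is "river reed".
Inside "river reed": head "reed", modifier "river".
Inside "lamp brewer": head "brewer", modifier "lamp".
Putting it together: [[river reed] [lamp brewer]].

[[river reed] [lamp brewer]]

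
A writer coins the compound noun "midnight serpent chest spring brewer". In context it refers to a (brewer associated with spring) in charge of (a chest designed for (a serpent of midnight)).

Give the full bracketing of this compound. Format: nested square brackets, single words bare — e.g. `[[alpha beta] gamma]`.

At the top level: head "brewer" (specifically "spring brewer"); modifier "midnight serpent chest".
Within "midnight serpent chest", the head is "chest" and the modifier is "midnight serpent".
Within "midnight serpent", the head is "serpent" and the modifier is "midnight".
Within "spring brewer", the head is "brewer" and the modifier is "spring".
Putting it together: [[[midnight serpent] chest] [spring brewer]].

[[[midnight serpent] chest] [spring brewer]]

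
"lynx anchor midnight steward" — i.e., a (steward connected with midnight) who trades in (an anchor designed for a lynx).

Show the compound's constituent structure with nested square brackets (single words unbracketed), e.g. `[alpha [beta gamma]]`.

[[lynx anchor] [midnight steward]]

The outermost head in the paraphrase is "steward" (specifically "midnight steward"), modified by "lynx anchor".
"lynx anchor" → head "anchor", modifier "lynx".
"midnight steward" → head "steward", modifier "midnight".
So the structure is [[lynx anchor] [midnight steward]].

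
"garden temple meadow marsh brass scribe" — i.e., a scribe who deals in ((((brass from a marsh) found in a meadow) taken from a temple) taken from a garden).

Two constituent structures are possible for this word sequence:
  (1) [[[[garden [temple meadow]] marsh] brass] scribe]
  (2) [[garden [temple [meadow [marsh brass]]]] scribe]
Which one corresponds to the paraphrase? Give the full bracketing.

The paraphrase's head is the "scribe" part ("scribe"); its modifier is "garden temple meadow marsh brass".
That top-level split, carried through the inner groups, gives [[garden [temple [meadow [marsh brass]]]] scribe].

[[garden [temple [meadow [marsh brass]]]] scribe]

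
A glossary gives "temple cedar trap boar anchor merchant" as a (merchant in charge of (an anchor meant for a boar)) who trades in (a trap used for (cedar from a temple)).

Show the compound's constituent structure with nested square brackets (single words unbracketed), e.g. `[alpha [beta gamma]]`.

[[[temple cedar] trap] [[boar anchor] merchant]]

Overall it is a kind of merchant (specifically "boar anchor merchant"); the modifier is "temple cedar trap".
Within "temple cedar trap", the head is "trap" and the modifier is "temple cedar".
Within "temple cedar", the head is "cedar" and the modifier is "temple".
Within "boar anchor merchant", the head is "merchant" and the modifier is "boar anchor".
Within "boar anchor", the head is "anchor" and the modifier is "boar".
Assembled: [[[temple cedar] trap] [[boar anchor] merchant]].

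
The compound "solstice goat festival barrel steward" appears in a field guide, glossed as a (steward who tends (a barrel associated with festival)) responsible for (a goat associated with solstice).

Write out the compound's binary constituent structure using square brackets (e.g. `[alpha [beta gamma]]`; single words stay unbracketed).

[[solstice goat] [[festival barrel] steward]]

Overall it is a kind of steward (specifically "festival barrel steward"); the modifier is "solstice goat".
Inside "solstice goat": head "goat", modifier "solstice".
Inside "festival barrel steward": head "steward", modifier "festival barrel".
Inside "festival barrel": head "barrel", modifier "festival".
Assembled: [[solstice goat] [[festival barrel] steward]].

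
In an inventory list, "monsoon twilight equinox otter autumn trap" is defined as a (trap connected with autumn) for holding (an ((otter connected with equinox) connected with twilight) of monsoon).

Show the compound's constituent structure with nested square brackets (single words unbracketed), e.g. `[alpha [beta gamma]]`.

At the top level: head "trap" (specifically "autumn trap"); modifier "monsoon twilight equinox otter".
Inside "monsoon twilight equinox otter": head "otter" (specifically "twilight equinox otter"), modifier "monsoon".
Inside "twilight equinox otter": head "otter" (specifically "equinox otter"), modifier "twilight".
Inside "equinox otter": head "otter", modifier "equinox".
Inside "autumn trap": head "trap", modifier "autumn".
So the structure is [[monsoon [twilight [equinox otter]]] [autumn trap]].

[[monsoon [twilight [equinox otter]]] [autumn trap]]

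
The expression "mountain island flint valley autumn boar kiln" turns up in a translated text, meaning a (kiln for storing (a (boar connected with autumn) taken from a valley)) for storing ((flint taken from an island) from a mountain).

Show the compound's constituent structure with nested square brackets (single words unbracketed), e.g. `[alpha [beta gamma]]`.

Whole compound: head "kiln" (specifically "valley autumn boar kiln"), modifier "mountain island flint".
"mountain island flint" → head "flint" (specifically "island flint"), modifier "mountain".
"island flint" → head "flint", modifier "island".
"valley autumn boar kiln" → head "kiln", modifier "valley autumn boar".
"valley autumn boar" → head "boar" (specifically "autumn boar"), modifier "valley".
"autumn boar" → head "boar", modifier "autumn".
Assembled: [[mountain [island flint]] [[valley [autumn boar]] kiln]].

[[mountain [island flint]] [[valley [autumn boar]] kiln]]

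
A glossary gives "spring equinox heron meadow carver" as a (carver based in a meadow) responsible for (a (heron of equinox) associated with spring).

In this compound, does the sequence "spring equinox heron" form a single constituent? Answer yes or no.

yes

The paraphrase groups the words so that "spring equinox heron" is one unit: it corresponds to a single parenthesized sub-phrase.
The full structure is [[spring [equinox heron]] [meadow carver]], in which [spring equinox heron] is a constituent.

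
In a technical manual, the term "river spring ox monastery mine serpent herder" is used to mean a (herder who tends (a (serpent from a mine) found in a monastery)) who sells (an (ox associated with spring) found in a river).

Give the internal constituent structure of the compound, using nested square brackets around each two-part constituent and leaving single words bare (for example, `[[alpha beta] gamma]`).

[[river [spring ox]] [[monastery [mine serpent]] herder]]

The outermost head in the paraphrase is "herder" (specifically "monastery mine serpent herder"), modified by "river spring ox".
Within "river spring ox", the head is "ox" (specifically "spring ox") and the modifier is "river".
Within "spring ox", the head is "ox" and the modifier is "spring".
Within "monastery mine serpent herder", the head is "herder" and the modifier is "monastery mine serpent".
Within "monastery mine serpent", the head is "serpent" (specifically "mine serpent") and the modifier is "monastery".
Within "mine serpent", the head is "serpent" and the modifier is "mine".
Assembled: [[river [spring ox]] [[monastery [mine serpent]] herder]].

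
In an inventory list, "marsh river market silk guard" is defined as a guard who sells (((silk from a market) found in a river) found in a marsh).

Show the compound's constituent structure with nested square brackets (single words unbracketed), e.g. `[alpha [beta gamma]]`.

Overall it is a kind of guard; the modifier is "marsh river market silk".
Within "marsh river market silk", the head is "silk" (specifically "river market silk") and the modifier is "marsh".
Within "river market silk", the head is "silk" (specifically "market silk") and the modifier is "river".
Within "market silk", the head is "silk" and the modifier is "market".
Putting it together: [[marsh [river [market silk]]] guard].

[[marsh [river [market silk]]] guard]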